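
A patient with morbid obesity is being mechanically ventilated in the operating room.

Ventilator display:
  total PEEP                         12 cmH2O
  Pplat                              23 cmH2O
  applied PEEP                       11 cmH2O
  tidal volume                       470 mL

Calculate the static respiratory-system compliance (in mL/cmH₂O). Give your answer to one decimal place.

End-expiratory occlusion gives total PEEP = 12 cmH2O (intrinsic PEEP = 12 − 11 = 1). Use total PEEP for the elastic gradient.
Cstat = Vt / (Pplat − PEEPtotal) = 470 / (23 − 12) = 470 / 11.0 = 42.727 mL/cmH2O.

42.7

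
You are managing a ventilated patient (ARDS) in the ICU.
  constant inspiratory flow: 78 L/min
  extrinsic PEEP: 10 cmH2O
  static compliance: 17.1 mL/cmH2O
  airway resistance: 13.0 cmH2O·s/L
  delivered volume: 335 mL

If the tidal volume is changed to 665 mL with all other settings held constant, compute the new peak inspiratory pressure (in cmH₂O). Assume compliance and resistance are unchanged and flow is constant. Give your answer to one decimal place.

Flow: 78 L/min ÷ 60 = 1.3 L/s.
PIP = Vt/C + R·V̇ + PEEP (constant-flow equation of motion).
Only the elastic term changes: ΔPIP = ΔVt / C = (665 − 335) / 17.1 = 19.298 cmH2O.
Original PIP = 335/17.1 + 13.0×1.3 + 10 = 46.491 cmH2O; new PIP = 46.491 + (19.298) = 65.789 cmH2O.

65.8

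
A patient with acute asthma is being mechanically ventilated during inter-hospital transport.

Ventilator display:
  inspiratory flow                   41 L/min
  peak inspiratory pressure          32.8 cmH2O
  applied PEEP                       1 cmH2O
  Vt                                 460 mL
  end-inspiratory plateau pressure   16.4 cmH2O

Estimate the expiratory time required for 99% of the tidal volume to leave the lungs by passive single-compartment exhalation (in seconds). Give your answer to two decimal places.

Flow: 41 L/min ÷ 60 = 0.6833 L/s.
R = (PIP − Pplat)/V̇ = (32.8 − 16.4) / 0.6833 = 16.4/0.6833 = 24.001 cmH2O·s/L.
C = Vt/(Pplat − PEEP) = 460.0 / (16.4 − 1) = 460.0/15.4 = 29.87 mL/cmH2O.
τ = R × C = 24.001 × 0.02987 L/cmH2O = 0.7169 s.
t = −τ·ln(1 − 0.99) = −0.7169·ln(0.01) = 3.301 s.

3.30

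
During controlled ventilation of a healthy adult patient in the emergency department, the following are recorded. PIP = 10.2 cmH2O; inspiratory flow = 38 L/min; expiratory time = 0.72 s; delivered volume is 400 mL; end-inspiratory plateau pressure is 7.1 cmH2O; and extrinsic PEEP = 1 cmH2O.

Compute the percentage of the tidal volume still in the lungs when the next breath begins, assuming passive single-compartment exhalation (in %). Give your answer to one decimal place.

Flow: 38 L/min ÷ 60 = 0.6333 L/s.
R = (PIP − Pplat)/V̇ = (10.2 − 7.1) / 0.6333 = 3.1/0.6333 = 4.895 cmH2O·s/L.
C = Vt/(Pplat − PEEP) = 400.0 / (7.1 − 1) = 400.0/6.1 = 65.574 mL/cmH2O.
τ = R × C = 4.895 × 0.06557 L/cmH2O = 0.321 s.
Fraction remaining at end-expiration = e^(−Te/τ) = e^(−0.72/0.321) = 0.1061 → 10.61%.

10.6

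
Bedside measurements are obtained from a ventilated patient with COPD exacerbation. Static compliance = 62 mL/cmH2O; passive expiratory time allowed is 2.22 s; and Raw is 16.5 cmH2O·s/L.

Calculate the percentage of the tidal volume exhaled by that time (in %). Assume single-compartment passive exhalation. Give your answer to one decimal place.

τ = R × C = 16.5 × 62 mL/cmH2O = 16.5 × 0.062 L/cmH2O = 1.023 s.
Passive exhalation: V(t)/V₀ = e^(−t/τ) = e^(−2.22/1.023) = 0.1142.
Fraction exhaled = 1 − 0.1142 = 0.8858 → 88.58%.

88.6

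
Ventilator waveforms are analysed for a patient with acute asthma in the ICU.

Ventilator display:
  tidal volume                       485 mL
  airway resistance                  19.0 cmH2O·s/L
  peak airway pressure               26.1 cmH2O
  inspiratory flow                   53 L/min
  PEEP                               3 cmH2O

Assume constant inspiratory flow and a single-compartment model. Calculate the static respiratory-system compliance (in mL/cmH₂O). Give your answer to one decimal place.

76.8

Flow: 53 L/min ÷ 60 = 0.8833 L/s.
Equation of motion (constant flow): PIP = Vt/C + R·V̇ + PEEP.
Vt/C = PIP − R·V̇ − PEEP = 26.1 − 19.0×0.8833 − 3 = 26.1 − 16.783 − 3 = 6.317 cmH2O.
C = Vt / 6.317 = 485 / 6.317 = 76.777 mL/cmH2O.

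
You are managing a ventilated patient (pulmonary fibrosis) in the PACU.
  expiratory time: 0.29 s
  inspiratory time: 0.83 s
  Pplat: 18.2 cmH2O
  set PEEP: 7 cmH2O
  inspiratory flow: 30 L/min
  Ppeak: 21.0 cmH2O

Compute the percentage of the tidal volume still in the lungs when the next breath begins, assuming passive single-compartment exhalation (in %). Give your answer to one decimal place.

Flow: 30 L/min ÷ 60 = 0.5 L/s.
Vt = flow × Ti = 0.5 L/s × 0.83 s × 1000 mL/L = 415.0 mL.
R = (PIP − Pplat)/V̇ = (21.0 − 18.2) / 0.5 = 2.8/0.5 = 5.6 cmH2O·s/L.
C = Vt/(Pplat − PEEP) = 415.0 / (18.2 − 7) = 415.0/11.2 = 37.054 mL/cmH2O.
τ = R × C = 5.6 × 0.03705 L/cmH2O = 0.2075 s.
Fraction remaining at end-expiration = e^(−Te/τ) = e^(−0.29/0.2075) = 0.2472 → 24.72%.

24.7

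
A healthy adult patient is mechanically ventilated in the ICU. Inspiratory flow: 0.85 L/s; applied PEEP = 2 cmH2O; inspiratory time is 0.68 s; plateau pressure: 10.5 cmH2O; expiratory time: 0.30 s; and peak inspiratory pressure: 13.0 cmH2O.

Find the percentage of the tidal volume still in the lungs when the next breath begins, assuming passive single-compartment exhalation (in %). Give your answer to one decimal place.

Vt = flow × Ti = 0.85 L/s × 0.68 s × 1000 mL/L = 578.0 mL.
R = (PIP − Pplat)/V̇ = (13.0 − 10.5) / 0.85 = 2.5/0.85 = 2.941 cmH2O·s/L.
C = Vt/(Pplat − PEEP) = 578.0 / (10.5 − 2) = 578.0/8.5 = 68.0 mL/cmH2O.
τ = R × C = 2.941 × 0.068 L/cmH2O = 0.2 s.
Fraction remaining at end-expiration = e^(−Te/τ) = e^(−0.30/0.2) = 0.2231 → 22.31%.

22.3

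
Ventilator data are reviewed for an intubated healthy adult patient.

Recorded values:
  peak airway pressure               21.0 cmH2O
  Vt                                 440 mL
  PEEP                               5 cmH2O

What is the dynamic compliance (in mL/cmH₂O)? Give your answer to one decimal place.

27.5

Dynamic compliance = Vt / (PIP − PEEP) = 440 / (21.0 − 5) = 440 / 16.0 = 27.5 mL/cmH2O.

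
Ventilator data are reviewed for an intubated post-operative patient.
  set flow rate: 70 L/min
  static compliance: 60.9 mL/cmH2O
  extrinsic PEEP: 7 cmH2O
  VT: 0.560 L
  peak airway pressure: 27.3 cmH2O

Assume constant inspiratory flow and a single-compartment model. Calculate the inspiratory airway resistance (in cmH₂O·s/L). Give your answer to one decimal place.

9.5

Flow: 70 L/min ÷ 60 = 1.1667 L/s.
Equation of motion (constant flow): PIP = Vt/C + R·V̇ + PEEP.
R·V̇ = PIP − Vt/C − PEEP = 27.3 − 560/60.9 − 7 = 27.3 − 9.195 − 7 = 11.105 cmH2O.
R = 11.105 / 1.1667 = 9.518 cmH2O·s/L.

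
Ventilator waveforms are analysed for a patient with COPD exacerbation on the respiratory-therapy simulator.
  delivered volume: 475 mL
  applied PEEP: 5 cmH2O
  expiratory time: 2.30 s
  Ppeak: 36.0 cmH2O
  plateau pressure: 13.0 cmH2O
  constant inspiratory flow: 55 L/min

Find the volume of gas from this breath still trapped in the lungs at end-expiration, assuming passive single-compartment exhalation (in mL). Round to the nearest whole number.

Flow: 55 L/min ÷ 60 = 0.9167 L/s.
R = (PIP − Pplat)/V̇ = (36.0 − 13.0) / 0.9167 = 23.0/0.9167 = 25.09 cmH2O·s/L.
C = Vt/(Pplat − PEEP) = 475.0 / (13.0 − 5) = 475.0/8.0 = 59.375 mL/cmH2O.
τ = R × C = 25.09 × 0.05938 L/cmH2O = 1.49 s.
Fraction remaining = e^(−Te/τ) = e^(−2.30/1.49) = 0.2136.
Trapped volume = 475.0 × 0.2136 = 101.46 mL.

101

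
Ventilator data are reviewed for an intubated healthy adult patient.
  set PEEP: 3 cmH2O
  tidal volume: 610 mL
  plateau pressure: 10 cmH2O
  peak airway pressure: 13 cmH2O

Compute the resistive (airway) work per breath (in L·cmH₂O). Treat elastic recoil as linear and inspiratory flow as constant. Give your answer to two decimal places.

1.83

With constant inspiratory flow the resistive pressure is constant at PIP − Pplat = 13 − 10 = 3.0 cmH2O, so resistive work = 3.0 × 0.610 = 1.83 L·cmH2O.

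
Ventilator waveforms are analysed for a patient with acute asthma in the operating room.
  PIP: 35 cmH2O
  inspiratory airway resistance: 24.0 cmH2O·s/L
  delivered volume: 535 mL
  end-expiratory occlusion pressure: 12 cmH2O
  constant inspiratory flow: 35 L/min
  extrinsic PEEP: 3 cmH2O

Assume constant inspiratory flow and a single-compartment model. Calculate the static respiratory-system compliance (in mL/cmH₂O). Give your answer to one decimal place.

59.4

Flow: 35 L/min ÷ 60 = 0.5833 L/s.
Total PEEP = 12 cmH2O (set 3 + intrinsic 9); this is the baseline alveolar pressure.
Equation of motion (constant flow): PIP = Vt/C + R·V̇ + PEEP.
Vt/C = PIP − R·V̇ − PEEP = 35 − 24.0×0.5833 − 12 = 35 − 13.999 − 12 = 9.001 cmH2O.
C = Vt / 9.001 = 535 / 9.001 = 59.438 mL/cmH2O.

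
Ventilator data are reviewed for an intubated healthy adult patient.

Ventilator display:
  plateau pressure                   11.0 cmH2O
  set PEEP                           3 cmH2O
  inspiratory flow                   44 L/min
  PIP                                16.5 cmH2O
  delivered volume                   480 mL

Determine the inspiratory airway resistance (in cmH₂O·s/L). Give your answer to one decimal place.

7.5

Flow: 44 L/min ÷ 60 = 0.7333 L/s.
Raw = (PIP − Pplat) / flow = (16.5 − 11.0) / 0.7333 = 5.5 / 0.7333 = 7.5 cmH2O·s/L.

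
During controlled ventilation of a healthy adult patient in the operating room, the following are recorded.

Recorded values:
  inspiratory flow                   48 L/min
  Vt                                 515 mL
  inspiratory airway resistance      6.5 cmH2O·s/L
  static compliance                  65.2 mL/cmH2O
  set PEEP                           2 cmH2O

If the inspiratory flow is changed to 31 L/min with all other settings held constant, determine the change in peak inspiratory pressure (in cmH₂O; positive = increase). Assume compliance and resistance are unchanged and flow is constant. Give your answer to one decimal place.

Flow: 48 L/min ÷ 60 = 0.8 L/s.
New flow: 31 L/min ÷ 60 = 0.5167 L/s.
PIP = Vt/C + R·V̇ + PEEP (constant-flow equation of motion).
Only the resistive term changes: ΔPIP = R × ΔV̇ = 6.5 × (0.5167 − 0.8) = 6.5 × -0.2833 = -1.841 cmH2O.

-1.8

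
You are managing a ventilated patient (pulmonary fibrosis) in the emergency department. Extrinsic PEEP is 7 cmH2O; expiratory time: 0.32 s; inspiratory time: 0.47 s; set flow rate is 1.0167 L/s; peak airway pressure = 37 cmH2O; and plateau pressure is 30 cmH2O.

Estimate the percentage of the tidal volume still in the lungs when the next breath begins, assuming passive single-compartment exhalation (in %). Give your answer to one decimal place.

10.7

Vt = flow × Ti = 1.0167 L/s × 0.47 s × 1000 mL/L = 477.85 mL.
R = (PIP − Pplat)/V̇ = (37 − 30) / 1.0167 = 7.0/1.0167 = 6.885 cmH2O·s/L.
C = Vt/(Pplat − PEEP) = 477.85 / (30 − 7) = 477.85/23.0 = 20.776 mL/cmH2O.
τ = R × C = 6.885 × 0.02078 L/cmH2O = 0.1431 s.
Fraction remaining at end-expiration = e^(−Te/τ) = e^(−0.32/0.1431) = 0.1069 → 10.69%.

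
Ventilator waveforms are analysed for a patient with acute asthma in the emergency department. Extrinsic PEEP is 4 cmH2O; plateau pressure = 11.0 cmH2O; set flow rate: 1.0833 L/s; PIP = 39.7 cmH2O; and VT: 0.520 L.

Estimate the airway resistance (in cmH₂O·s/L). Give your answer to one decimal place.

26.5

Raw = (PIP − Pplat) / flow = (39.7 − 11.0) / 1.0833 = 28.7 / 1.0833 = 26.493 cmH2O·s/L.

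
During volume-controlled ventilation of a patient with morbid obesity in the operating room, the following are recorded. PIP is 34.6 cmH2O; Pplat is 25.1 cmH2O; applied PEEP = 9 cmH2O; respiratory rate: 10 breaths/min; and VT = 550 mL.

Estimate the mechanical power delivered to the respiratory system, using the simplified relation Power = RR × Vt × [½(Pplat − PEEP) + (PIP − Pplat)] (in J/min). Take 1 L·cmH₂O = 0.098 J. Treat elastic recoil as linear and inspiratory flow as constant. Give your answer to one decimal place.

9.5

Per-breath work = Vt × [½(Pplat−PEEP) + (PIP−Pplat)] = 0.550 × [0.5×16.1 + 9.5] = 0.550 × 17.55 = 9.653 L·cmH2O.
Power = 10 × 9.653 = 96.53 L·cmH2O/min.
× 0.098 J/(L·cmH2O) → 9.46 J/min.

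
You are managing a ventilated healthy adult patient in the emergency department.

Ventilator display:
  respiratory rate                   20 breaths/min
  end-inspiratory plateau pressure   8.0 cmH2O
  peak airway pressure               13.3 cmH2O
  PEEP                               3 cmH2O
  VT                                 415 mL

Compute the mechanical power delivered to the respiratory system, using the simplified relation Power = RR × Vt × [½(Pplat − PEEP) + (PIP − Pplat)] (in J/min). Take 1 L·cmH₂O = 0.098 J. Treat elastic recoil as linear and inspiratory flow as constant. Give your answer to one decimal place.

Per-breath work = Vt × [½(Pplat−PEEP) + (PIP−Pplat)] = 0.415 × [0.5×5.0 + 5.3] = 0.415 × 7.8 = 3.237 L·cmH2O.
Power = 20 × 3.237 = 64.74 L·cmH2O/min.
× 0.098 J/(L·cmH2O) → 6.345 J/min.

6.3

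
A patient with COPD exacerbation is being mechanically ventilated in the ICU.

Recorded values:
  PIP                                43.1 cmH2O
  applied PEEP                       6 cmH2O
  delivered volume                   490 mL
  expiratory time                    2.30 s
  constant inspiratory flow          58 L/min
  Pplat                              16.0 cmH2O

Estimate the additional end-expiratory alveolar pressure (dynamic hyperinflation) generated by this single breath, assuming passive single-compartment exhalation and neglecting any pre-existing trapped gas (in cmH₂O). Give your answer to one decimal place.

1.9

Flow: 58 L/min ÷ 60 = 0.9667 L/s.
R = (PIP − Pplat)/V̇ = (43.1 − 16.0) / 0.9667 = 27.1/0.9667 = 28.034 cmH2O·s/L.
C = Vt/(Pplat − PEEP) = 490.0 / (16.0 − 6) = 490.0/10.0 = 49.0 mL/cmH2O.
τ = R × C = 28.034 × 0.049 L/cmH2O = 1.374 s.
Fraction remaining = e^(−Te/τ) = e^(−2.30/1.374) = 0.1875; trapped volume = 490.0 × 0.1875 = 91.875 mL.
Additional alveolar pressure from trapping ≈ V_trapped / C = 91.875 / 49.0 = 1.875 cmH2O.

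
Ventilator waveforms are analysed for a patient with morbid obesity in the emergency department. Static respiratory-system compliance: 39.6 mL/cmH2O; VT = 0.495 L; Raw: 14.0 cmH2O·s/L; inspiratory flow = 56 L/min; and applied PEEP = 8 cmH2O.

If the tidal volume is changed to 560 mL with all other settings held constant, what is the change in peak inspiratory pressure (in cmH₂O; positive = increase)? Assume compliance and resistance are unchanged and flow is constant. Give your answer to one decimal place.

PIP = Vt/C + R·V̇ + PEEP (constant-flow equation of motion).
Only the elastic term changes: ΔPIP = ΔVt / C = (560 − 495) / 39.6 = 1.641 cmH2O.

1.6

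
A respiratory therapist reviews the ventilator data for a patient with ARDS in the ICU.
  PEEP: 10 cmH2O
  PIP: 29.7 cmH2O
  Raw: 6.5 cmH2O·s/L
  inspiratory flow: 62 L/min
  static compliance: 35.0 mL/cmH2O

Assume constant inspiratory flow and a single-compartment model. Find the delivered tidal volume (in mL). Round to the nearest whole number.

Flow: 62 L/min ÷ 60 = 1.0333 L/s.
Equation of motion (constant flow): PIP = Vt/C + R·V̇ + PEEP.
Vt/C = PIP − R·V̇ − PEEP = 29.7 − 6.716 − 10 = 12.984 cmH2O.
Vt = C × 12.984 = 35.0 × 12.984 = 454.44 mL.

454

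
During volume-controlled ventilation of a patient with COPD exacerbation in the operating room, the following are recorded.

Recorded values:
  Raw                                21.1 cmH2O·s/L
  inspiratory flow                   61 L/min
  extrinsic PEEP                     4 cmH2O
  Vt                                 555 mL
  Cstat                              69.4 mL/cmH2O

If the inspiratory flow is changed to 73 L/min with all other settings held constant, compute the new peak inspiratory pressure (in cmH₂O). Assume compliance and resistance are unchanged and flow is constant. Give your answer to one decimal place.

37.7

Flow: 61 L/min ÷ 60 = 1.0167 L/s.
New flow: 73 L/min ÷ 60 = 1.2167 L/s.
PIP = Vt/C + R·V̇ + PEEP (constant-flow equation of motion).
Only the resistive term changes: ΔPIP = R × ΔV̇ = 21.1 × (1.2167 − 1.0167) = 21.1 × 0.2 = 4.22 cmH2O.
Original PIP = 555/69.4 + 21.1×1.0167 + 4 = 33.449 cmH2O; new PIP = 33.449 + (4.22) = 37.669 cmH2O.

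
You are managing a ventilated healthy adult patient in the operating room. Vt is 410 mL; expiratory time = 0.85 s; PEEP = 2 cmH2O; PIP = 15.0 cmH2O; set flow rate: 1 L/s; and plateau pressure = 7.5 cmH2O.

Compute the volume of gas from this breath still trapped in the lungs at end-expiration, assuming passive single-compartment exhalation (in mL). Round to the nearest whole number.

90

R = (PIP − Pplat)/V̇ = (15.0 − 7.5) / 1 = 7.5/1 = 7.5 cmH2O·s/L.
C = Vt/(Pplat − PEEP) = 410.0 / (7.5 − 2) = 410.0/5.5 = 74.545 mL/cmH2O.
τ = R × C = 7.5 × 0.07455 L/cmH2O = 0.5591 s.
Fraction remaining = e^(−Te/τ) = e^(−0.85/0.5591) = 0.2186.
Trapped volume = 410.0 × 0.2186 = 89.626 mL.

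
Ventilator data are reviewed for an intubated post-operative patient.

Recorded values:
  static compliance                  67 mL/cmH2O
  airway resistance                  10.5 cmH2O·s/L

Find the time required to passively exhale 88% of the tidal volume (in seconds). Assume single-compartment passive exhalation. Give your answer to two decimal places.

1.49

τ = R × C = 10.5 × 67 mL/cmH2O = 10.5 × 0.067 L/cmH2O = 0.7035 s.
Exhaled fraction f = 1 − e^(−t/τ) → t = −τ·ln(1 − f) = −0.7035·ln(0.12) = 1.492 s.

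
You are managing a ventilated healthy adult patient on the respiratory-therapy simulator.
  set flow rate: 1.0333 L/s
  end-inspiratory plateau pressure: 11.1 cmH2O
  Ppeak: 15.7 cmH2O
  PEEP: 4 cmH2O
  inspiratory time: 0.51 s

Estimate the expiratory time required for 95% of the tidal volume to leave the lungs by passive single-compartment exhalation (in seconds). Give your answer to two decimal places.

0.99

Vt = flow × Ti = 1.0333 L/s × 0.51 s × 1000 mL/L = 526.98 mL.
R = (PIP − Pplat)/V̇ = (15.7 − 11.1) / 1.0333 = 4.6/1.0333 = 4.452 cmH2O·s/L.
C = Vt/(Pplat − PEEP) = 526.98 / (11.1 − 4) = 526.98/7.1 = 74.223 mL/cmH2O.
τ = R × C = 4.452 × 0.07422 L/cmH2O = 0.3304 s.
t = −τ·ln(1 − 0.95) = −0.3304·ln(0.05) = 0.9898 s.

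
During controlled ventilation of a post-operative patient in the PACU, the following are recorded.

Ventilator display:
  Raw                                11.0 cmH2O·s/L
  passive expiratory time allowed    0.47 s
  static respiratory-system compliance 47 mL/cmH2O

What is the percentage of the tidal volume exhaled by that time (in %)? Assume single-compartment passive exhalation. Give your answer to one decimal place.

59.7

τ = R × C = 11.0 × 47 mL/cmH2O = 11.0 × 0.047 L/cmH2O = 0.517 s.
Passive exhalation: V(t)/V₀ = e^(−t/τ) = e^(−0.47/0.517) = 0.4029.
Fraction exhaled = 1 − 0.4029 = 0.5971 → 59.71%.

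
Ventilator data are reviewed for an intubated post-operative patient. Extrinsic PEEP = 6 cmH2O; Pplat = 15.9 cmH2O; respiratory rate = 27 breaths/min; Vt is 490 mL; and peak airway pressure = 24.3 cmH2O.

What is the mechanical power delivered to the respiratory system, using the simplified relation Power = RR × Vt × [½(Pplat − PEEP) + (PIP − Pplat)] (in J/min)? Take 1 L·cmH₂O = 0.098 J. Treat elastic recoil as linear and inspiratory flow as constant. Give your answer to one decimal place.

Per-breath work = Vt × [½(Pplat−PEEP) + (PIP−Pplat)] = 0.490 × [0.5×9.9 + 8.4] = 0.490 × 13.35 = 6.542 L·cmH2O.
Power = 27 × 6.542 = 176.63 L·cmH2O/min.
× 0.098 J/(L·cmH2O) → 17.31 J/min.

17.3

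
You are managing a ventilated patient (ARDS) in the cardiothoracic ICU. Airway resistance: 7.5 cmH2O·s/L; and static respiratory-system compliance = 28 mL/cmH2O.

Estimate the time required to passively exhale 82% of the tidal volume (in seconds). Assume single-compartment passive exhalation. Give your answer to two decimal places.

0.36

τ = R × C = 7.5 × 28 mL/cmH2O = 7.5 × 0.028 L/cmH2O = 0.21 s.
Exhaled fraction f = 1 − e^(−t/τ) → t = −τ·ln(1 − f) = −0.21·ln(0.18) = 0.3601 s.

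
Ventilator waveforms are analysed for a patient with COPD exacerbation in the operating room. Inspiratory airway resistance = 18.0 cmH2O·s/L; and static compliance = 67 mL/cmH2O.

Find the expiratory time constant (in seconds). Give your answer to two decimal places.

τ = R × C = 18.0 × 67 mL/cmH2O = 18.0 × 0.067 L/cmH2O = 1.206 s.

1.21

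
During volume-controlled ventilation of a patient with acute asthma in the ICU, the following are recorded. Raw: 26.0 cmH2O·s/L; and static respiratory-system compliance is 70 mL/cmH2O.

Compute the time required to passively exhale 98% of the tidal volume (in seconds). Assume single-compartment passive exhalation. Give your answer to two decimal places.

τ = R × C = 26.0 × 70 mL/cmH2O = 26.0 × 0.070 L/cmH2O = 1.82 s.
Exhaled fraction f = 1 − e^(−t/τ) → t = −τ·ln(1 − f) = −1.82·ln(0.02) = 7.12 s.

7.12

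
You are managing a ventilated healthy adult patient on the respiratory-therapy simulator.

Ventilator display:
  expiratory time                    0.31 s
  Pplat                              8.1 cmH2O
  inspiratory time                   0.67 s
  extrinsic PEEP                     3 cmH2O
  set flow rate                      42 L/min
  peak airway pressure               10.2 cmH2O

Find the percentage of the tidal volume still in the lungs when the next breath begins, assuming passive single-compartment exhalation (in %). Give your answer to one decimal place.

32.5

Flow: 42 L/min ÷ 60 = 0.7 L/s.
Vt = flow × Ti = 0.7 L/s × 0.67 s × 1000 mL/L = 469.0 mL.
R = (PIP − Pplat)/V̇ = (10.2 − 8.1) / 0.7 = 2.1/0.7 = 3.0 cmH2O·s/L.
C = Vt/(Pplat − PEEP) = 469.0 / (8.1 − 3) = 469.0/5.1 = 91.961 mL/cmH2O.
τ = R × C = 3.0 × 0.09196 L/cmH2O = 0.2759 s.
Fraction remaining at end-expiration = e^(−Te/τ) = e^(−0.31/0.2759) = 0.3251 → 32.51%.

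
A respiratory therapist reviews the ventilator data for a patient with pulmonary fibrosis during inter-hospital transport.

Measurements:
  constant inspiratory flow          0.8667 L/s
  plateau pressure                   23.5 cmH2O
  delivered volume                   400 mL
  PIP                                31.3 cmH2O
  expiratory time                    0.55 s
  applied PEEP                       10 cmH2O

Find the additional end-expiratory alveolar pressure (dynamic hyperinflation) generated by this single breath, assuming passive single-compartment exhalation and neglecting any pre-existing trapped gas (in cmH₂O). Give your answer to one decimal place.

R = (PIP − Pplat)/V̇ = (31.3 − 23.5) / 0.8667 = 7.8/0.8667 = 9.0 cmH2O·s/L.
C = Vt/(Pplat − PEEP) = 400.0 / (23.5 − 10) = 400.0/13.5 = 29.63 mL/cmH2O.
τ = R × C = 9.0 × 0.02963 L/cmH2O = 0.2667 s.
Fraction remaining = e^(−Te/τ) = e^(−0.55/0.2667) = 0.1272; trapped volume = 400.0 × 0.1272 = 50.88 mL.
Additional alveolar pressure from trapping ≈ V_trapped / C = 50.88 / 29.63 = 1.717 cmH2O.

1.7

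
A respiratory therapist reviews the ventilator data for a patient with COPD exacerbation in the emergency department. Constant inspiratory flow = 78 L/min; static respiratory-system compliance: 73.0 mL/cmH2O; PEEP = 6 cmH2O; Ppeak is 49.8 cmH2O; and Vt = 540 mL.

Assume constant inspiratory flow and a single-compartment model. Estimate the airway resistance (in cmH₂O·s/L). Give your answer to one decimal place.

28.0

Flow: 78 L/min ÷ 60 = 1.3 L/s.
Equation of motion (constant flow): PIP = Vt/C + R·V̇ + PEEP.
R·V̇ = PIP − Vt/C − PEEP = 49.8 − 540/73.0 − 6 = 49.8 − 7.397 − 6 = 36.403 cmH2O.
R = 36.403 / 1.3 = 28.002 cmH2O·s/L.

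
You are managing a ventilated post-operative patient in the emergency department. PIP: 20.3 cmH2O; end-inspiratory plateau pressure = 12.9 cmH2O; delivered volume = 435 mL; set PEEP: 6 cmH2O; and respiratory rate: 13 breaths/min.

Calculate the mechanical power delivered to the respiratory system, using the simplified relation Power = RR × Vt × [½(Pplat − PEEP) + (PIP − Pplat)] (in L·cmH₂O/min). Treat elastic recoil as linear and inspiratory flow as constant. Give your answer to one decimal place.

Per-breath work = Vt × [½(Pplat−PEEP) + (PIP−Pplat)] = 0.435 × [0.5×6.9 + 7.4] = 0.435 × 10.85 = 4.72 L·cmH2O.
Power = 13 × 4.72 = 61.36 L·cmH2O/min.

61.4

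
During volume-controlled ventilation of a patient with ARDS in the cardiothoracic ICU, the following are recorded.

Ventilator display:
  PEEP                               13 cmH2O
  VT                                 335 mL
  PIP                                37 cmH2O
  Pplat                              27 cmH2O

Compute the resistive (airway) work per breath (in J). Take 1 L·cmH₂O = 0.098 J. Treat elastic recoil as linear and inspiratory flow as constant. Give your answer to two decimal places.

With constant inspiratory flow the resistive pressure is constant at PIP − Pplat = 37 − 27 = 10.0 cmH2O, so resistive work = 10.0 × 0.335 = 3.35 L·cmH2O.
× 0.098 J/(L·cmH2O) → 0.3283 J.

0.33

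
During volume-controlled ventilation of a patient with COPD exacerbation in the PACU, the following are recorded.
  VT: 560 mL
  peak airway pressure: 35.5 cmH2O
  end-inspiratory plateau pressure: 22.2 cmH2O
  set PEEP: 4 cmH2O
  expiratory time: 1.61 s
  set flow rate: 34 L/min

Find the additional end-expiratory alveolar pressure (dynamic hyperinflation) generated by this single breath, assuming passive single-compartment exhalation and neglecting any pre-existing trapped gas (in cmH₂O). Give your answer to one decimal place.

2.0

Flow: 34 L/min ÷ 60 = 0.5667 L/s.
R = (PIP − Pplat)/V̇ = (35.5 − 22.2) / 0.5667 = 13.3/0.5667 = 23.469 cmH2O·s/L.
C = Vt/(Pplat − PEEP) = 560.0 / (22.2 − 4) = 560.0/18.2 = 30.769 mL/cmH2O.
τ = R × C = 23.469 × 0.03077 L/cmH2O = 0.7221 s.
Fraction remaining = e^(−Te/τ) = e^(−1.61/0.7221) = 0.1076; trapped volume = 560.0 × 0.1076 = 60.256 mL.
Additional alveolar pressure from trapping ≈ V_trapped / C = 60.256 / 30.769 = 1.958 cmH2O.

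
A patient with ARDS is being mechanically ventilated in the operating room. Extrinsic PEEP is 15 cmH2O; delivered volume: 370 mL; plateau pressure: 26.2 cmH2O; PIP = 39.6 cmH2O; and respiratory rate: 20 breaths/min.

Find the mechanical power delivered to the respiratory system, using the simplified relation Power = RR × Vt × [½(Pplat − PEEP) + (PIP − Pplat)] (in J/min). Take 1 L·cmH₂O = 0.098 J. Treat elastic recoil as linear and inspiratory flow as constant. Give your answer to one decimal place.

13.8

Per-breath work = Vt × [½(Pplat−PEEP) + (PIP−Pplat)] = 0.370 × [0.5×11.2 + 13.4] = 0.370 × 19.0 = 7.03 L·cmH2O.
Power = 20 × 7.03 = 140.6 L·cmH2O/min.
× 0.098 J/(L·cmH2O) → 13.779 J/min.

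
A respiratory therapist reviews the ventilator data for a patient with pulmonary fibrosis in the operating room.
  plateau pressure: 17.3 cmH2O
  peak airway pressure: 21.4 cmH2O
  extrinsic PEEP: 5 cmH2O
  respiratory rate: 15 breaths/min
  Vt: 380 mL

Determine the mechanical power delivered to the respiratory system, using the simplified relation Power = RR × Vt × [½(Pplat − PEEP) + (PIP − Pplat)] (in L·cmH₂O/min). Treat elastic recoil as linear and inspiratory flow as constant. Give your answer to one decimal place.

Per-breath work = Vt × [½(Pplat−PEEP) + (PIP−Pplat)] = 0.380 × [0.5×12.3 + 4.1] = 0.380 × 10.25 = 3.895 L·cmH2O.
Power = 15 × 3.895 = 58.425 L·cmH2O/min.

58.4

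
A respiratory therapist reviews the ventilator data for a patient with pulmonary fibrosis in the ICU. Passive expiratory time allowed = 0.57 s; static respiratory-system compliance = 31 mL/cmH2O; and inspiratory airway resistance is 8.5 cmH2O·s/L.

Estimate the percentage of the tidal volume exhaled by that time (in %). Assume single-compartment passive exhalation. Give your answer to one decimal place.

τ = R × C = 8.5 × 31 mL/cmH2O = 8.5 × 0.031 L/cmH2O = 0.2635 s.
Passive exhalation: V(t)/V₀ = e^(−t/τ) = e^(−0.57/0.2635) = 0.115.
Fraction exhaled = 1 − 0.115 = 0.885 → 88.5%.

88.5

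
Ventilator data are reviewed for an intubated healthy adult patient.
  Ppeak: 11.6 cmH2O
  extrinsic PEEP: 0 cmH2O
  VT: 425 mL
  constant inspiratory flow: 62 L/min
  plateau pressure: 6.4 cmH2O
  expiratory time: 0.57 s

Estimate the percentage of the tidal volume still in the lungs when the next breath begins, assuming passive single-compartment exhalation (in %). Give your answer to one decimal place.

18.2

Flow: 62 L/min ÷ 60 = 1.0333 L/s.
R = (PIP − Pplat)/V̇ = (11.6 − 6.4) / 1.0333 = 5.2/1.0333 = 5.032 cmH2O·s/L.
C = Vt/(Pplat − PEEP) = 425.0 / (6.4 − 0) = 425.0/6.4 = 66.406 mL/cmH2O.
τ = R × C = 5.032 × 0.06641 L/cmH2O = 0.3342 s.
Fraction remaining at end-expiration = e^(−Te/τ) = e^(−0.57/0.3342) = 0.1817 → 18.17%.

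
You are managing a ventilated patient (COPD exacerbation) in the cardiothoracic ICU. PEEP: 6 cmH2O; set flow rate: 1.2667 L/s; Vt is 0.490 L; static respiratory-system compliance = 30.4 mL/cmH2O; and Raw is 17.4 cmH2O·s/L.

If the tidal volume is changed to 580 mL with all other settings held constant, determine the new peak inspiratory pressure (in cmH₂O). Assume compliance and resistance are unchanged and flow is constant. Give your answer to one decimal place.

47.1

PIP = Vt/C + R·V̇ + PEEP (constant-flow equation of motion).
Only the elastic term changes: ΔPIP = ΔVt / C = (580 − 490) / 30.4 = 2.961 cmH2O.
Original PIP = 490/30.4 + 17.4×1.2667 + 6 = 44.159 cmH2O; new PIP = 44.159 + (2.961) = 47.12 cmH2O.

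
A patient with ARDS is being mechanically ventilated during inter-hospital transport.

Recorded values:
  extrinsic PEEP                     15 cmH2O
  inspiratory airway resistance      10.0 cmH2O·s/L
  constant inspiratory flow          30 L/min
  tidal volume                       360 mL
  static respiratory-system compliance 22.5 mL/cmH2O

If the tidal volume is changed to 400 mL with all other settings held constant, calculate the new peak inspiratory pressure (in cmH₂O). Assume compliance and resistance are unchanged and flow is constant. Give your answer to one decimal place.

Flow: 30 L/min ÷ 60 = 0.5 L/s.
PIP = Vt/C + R·V̇ + PEEP (constant-flow equation of motion).
Only the elastic term changes: ΔPIP = ΔVt / C = (400 − 360) / 22.5 = 1.778 cmH2O.
Original PIP = 360/22.5 + 10.0×0.5 + 15 = 36.0 cmH2O; new PIP = 36.0 + (1.778) = 37.778 cmH2O.

37.8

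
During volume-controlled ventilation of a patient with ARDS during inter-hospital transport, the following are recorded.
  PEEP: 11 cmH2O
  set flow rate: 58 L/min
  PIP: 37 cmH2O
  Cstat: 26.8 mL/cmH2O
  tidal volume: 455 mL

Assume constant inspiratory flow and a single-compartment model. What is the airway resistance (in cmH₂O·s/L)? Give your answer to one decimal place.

9.3

Flow: 58 L/min ÷ 60 = 0.9667 L/s.
Equation of motion (constant flow): PIP = Vt/C + R·V̇ + PEEP.
R·V̇ = PIP − Vt/C − PEEP = 37 − 455/26.8 − 11 = 37 − 16.978 − 11 = 9.022 cmH2O.
R = 9.022 / 0.9667 = 9.333 cmH2O·s/L.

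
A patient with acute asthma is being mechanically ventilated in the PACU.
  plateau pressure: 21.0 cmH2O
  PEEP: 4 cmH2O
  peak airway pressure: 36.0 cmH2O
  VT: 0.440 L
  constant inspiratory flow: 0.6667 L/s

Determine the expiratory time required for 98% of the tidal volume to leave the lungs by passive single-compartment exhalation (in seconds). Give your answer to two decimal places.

2.28

R = (PIP − Pplat)/V̇ = (36.0 − 21.0) / 0.6667 = 15.0/0.6667 = 22.499 cmH2O·s/L.
C = Vt/(Pplat − PEEP) = 440.0 / (21.0 − 4) = 440.0/17.0 = 25.882 mL/cmH2O.
τ = R × C = 22.499 × 0.02588 L/cmH2O = 0.5823 s.
t = −τ·ln(1 − 0.98) = −0.5823·ln(0.02) = 2.278 s.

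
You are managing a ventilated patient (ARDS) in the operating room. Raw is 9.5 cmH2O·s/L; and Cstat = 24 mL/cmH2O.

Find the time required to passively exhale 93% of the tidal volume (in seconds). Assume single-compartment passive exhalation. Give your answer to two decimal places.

0.61

τ = R × C = 9.5 × 24 mL/cmH2O = 9.5 × 0.024 L/cmH2O = 0.228 s.
Exhaled fraction f = 1 − e^(−t/τ) → t = −τ·ln(1 − f) = −0.228·ln(0.07) = 0.6063 s.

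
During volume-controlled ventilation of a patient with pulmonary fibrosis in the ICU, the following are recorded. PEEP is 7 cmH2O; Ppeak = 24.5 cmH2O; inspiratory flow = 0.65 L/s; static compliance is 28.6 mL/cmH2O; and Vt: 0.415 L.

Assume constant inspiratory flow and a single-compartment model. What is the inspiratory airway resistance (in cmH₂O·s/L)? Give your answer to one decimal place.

Equation of motion (constant flow): PIP = Vt/C + R·V̇ + PEEP.
R·V̇ = PIP − Vt/C − PEEP = 24.5 − 415/28.6 − 7 = 24.5 − 14.51 − 7 = 2.99 cmH2O.
R = 2.99 / 0.65 = 4.6 cmH2O·s/L.

4.6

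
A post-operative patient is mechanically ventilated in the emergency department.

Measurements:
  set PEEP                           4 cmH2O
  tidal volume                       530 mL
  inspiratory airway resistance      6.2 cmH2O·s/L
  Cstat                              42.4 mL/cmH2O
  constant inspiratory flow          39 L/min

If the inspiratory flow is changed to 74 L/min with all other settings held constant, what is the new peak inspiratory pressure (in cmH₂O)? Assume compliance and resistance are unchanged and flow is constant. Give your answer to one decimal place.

24.1

Flow: 39 L/min ÷ 60 = 0.65 L/s.
New flow: 74 L/min ÷ 60 = 1.2333 L/s.
PIP = Vt/C + R·V̇ + PEEP (constant-flow equation of motion).
Only the resistive term changes: ΔPIP = R × ΔV̇ = 6.2 × (1.2333 − 0.65) = 6.2 × 0.5833 = 3.616 cmH2O.
Original PIP = 530/42.4 + 6.2×0.65 + 4 = 20.53 cmH2O; new PIP = 20.53 + (3.616) = 24.146 cmH2O.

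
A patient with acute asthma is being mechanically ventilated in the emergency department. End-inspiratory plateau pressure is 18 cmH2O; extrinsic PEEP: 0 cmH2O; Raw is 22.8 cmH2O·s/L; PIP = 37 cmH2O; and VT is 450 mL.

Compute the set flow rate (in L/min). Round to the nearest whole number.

flow = (PIP − Pplat) / Raw = (37 − 18) / 22.8 = 0.8333 L/s × 60 = 49.998 L/min.

50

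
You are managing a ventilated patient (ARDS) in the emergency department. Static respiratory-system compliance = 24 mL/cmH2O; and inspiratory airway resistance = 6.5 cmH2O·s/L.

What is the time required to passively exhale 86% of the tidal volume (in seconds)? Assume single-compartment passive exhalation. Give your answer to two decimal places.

τ = R × C = 6.5 × 24 mL/cmH2O = 6.5 × 0.024 L/cmH2O = 0.156 s.
Exhaled fraction f = 1 − e^(−t/τ) → t = −τ·ln(1 − f) = −0.156·ln(0.14) = 0.3067 s.

0.31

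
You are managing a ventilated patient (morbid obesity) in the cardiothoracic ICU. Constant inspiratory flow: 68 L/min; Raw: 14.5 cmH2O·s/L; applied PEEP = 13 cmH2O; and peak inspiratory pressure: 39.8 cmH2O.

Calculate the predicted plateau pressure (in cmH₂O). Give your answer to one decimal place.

23.4

Flow: 68 L/min ÷ 60 = 1.1333 L/s.
Pplat = PIP − Raw × flow = 39.8 − 14.5 × 1.1333 = 39.8 − 16.433 = 23.367 cmH2O.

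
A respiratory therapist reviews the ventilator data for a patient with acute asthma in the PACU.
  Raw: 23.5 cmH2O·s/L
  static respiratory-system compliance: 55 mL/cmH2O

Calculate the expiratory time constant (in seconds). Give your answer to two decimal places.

τ = R × C = 23.5 × 55 mL/cmH2O = 23.5 × 0.055 L/cmH2O = 1.293 s.

1.29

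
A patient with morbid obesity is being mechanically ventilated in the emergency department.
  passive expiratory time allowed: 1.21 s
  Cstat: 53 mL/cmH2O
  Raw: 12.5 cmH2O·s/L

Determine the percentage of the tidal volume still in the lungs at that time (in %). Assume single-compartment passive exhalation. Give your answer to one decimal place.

τ = R × C = 12.5 × 53 mL/cmH2O = 12.5 × 0.053 L/cmH2O = 0.6625 s.
Passive exhalation: V(t)/V₀ = e^(−t/τ) = e^(−1.21/0.6625) = 0.161.
Fraction remaining = 0.161 → 16.1%.

16.1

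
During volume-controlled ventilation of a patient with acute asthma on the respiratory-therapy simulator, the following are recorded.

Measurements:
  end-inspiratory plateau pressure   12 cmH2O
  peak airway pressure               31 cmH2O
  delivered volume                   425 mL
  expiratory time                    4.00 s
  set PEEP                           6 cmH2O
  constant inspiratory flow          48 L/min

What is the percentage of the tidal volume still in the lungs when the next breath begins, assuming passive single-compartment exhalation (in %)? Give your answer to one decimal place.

Flow: 48 L/min ÷ 60 = 0.8 L/s.
R = (PIP − Pplat)/V̇ = (31 − 12) / 0.8 = 19.0/0.8 = 23.75 cmH2O·s/L.
C = Vt/(Pplat − PEEP) = 425.0 / (12 − 6) = 425.0/6.0 = 70.833 mL/cmH2O.
τ = R × C = 23.75 × 0.07083 L/cmH2O = 1.682 s.
Fraction remaining at end-expiration = e^(−Te/τ) = e^(−4.00/1.682) = 0.09272 → 9.272%.

9.3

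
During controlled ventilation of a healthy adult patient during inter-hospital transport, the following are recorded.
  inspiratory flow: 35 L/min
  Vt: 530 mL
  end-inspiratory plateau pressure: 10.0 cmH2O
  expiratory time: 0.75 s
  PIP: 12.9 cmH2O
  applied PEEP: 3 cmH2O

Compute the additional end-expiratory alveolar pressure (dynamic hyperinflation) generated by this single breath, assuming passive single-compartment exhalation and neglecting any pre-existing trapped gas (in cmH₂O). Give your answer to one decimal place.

Flow: 35 L/min ÷ 60 = 0.5833 L/s.
R = (PIP − Pplat)/V̇ = (12.9 − 10.0) / 0.5833 = 2.9/0.5833 = 4.972 cmH2O·s/L.
C = Vt/(Pplat − PEEP) = 530.0 / (10.0 − 3) = 530.0/7.0 = 75.714 mL/cmH2O.
τ = R × C = 4.972 × 0.07571 L/cmH2O = 0.3764 s.
Fraction remaining = e^(−Te/τ) = e^(−0.75/0.3764) = 0.1363; trapped volume = 530.0 × 0.1363 = 72.239 mL.
Additional alveolar pressure from trapping ≈ V_trapped / C = 72.239 / 75.714 = 0.9541 cmH2O.

1.0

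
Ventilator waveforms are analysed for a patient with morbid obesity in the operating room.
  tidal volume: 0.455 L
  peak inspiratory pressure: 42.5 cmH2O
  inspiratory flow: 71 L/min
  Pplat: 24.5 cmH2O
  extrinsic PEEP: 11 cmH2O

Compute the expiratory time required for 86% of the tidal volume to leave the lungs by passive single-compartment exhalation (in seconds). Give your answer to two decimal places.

1.01

Flow: 71 L/min ÷ 60 = 1.1833 L/s.
R = (PIP − Pplat)/V̇ = (42.5 − 24.5) / 1.1833 = 18.0/1.1833 = 15.212 cmH2O·s/L.
C = Vt/(Pplat − PEEP) = 455.0 / (24.5 − 11) = 455.0/13.5 = 33.704 mL/cmH2O.
τ = R × C = 15.212 × 0.0337 L/cmH2O = 0.5126 s.
t = −τ·ln(1 − 0.86) = −0.5126·ln(0.14) = 1.008 s.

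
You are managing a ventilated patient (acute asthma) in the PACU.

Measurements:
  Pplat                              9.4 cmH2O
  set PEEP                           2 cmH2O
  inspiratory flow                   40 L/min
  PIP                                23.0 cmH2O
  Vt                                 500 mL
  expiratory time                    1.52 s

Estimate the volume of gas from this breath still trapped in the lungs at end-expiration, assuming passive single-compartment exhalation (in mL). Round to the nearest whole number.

166

Flow: 40 L/min ÷ 60 = 0.6667 L/s.
R = (PIP − Pplat)/V̇ = (23.0 − 9.4) / 0.6667 = 13.6/0.6667 = 20.399 cmH2O·s/L.
C = Vt/(Pplat − PEEP) = 500.0 / (9.4 − 2) = 500.0/7.4 = 67.568 mL/cmH2O.
τ = R × C = 20.399 × 0.06757 L/cmH2O = 1.378 s.
Fraction remaining = e^(−Te/τ) = e^(−1.52/1.378) = 0.3319.
Trapped volume = 500.0 × 0.3319 = 165.95 mL.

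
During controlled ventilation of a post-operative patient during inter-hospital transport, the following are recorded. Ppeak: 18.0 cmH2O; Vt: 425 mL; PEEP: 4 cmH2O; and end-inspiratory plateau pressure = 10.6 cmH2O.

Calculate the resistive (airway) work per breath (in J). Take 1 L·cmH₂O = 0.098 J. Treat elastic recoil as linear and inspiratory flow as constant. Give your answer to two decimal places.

0.31

With constant inspiratory flow the resistive pressure is constant at PIP − Pplat = 18.0 − 10.6 = 7.4 cmH2O, so resistive work = 7.4 × 0.425 = 3.145 L·cmH2O.
× 0.098 J/(L·cmH2O) → 0.3082 J.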